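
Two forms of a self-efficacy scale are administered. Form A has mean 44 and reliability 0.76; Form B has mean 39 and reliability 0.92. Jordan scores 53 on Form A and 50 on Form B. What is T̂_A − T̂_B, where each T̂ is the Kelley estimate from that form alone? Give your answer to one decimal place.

T̂_A = 0.76(53) + 0.24(44) = 50.840
T̂_B = 0.92(50) + 0.08(39) = 49.120
T̂_A − T̂_B = 1.720

1.7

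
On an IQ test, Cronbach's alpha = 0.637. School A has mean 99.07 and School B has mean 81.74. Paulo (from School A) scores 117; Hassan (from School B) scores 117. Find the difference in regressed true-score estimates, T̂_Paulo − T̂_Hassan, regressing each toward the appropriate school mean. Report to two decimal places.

T̂_Paulo = 0.637(117) + 0.363(99.07) = 110.4914
T̂_Hassan = 0.637(117) + 0.363(81.74) = 104.2006
Difference = 110.4914 − 104.2006 = 6.2908

6.29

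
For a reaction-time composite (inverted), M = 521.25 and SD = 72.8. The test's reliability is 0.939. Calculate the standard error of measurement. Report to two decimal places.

17.98

SEM = SD · √(1 − ρ) = 72.8 × √0.061 = 72.8 × 0.2470 = 17.980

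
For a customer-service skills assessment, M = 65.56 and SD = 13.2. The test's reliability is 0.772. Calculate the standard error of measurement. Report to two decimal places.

SEM = SD · √(1 − ρ) = 13.2 × √0.228 = 13.2 × 0.4775 = 6.303

6.30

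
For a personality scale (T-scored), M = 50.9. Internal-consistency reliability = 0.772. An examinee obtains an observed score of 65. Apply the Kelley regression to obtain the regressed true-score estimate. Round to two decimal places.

T̂ = 0.772(65) + 0.228(50.9) = 50.180 + 11.6052 = 61.785 → 61.79

61.79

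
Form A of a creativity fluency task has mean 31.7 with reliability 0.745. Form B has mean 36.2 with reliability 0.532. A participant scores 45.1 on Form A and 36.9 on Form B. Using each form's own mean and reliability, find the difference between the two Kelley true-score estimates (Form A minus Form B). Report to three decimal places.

T̂_A = 0.745(45.1) + 0.255(31.7) = 41.68300
T̂_B = 0.532(36.9) + 0.468(36.2) = 36.57240
T̂_A − T̂_B = 5.11060

5.111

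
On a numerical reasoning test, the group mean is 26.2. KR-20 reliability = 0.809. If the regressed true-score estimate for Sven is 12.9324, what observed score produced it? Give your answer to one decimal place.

9.8

T̂ = ρX + (1 − ρ)μ  ⇒  X = (T̂ − (1 − ρ)μ) / ρ
X = (12.9324 − 0.191 × 26.2) / 0.809 = (12.9324 − 5.0042) / 0.809 = 7.9282 / 0.809 = 9.800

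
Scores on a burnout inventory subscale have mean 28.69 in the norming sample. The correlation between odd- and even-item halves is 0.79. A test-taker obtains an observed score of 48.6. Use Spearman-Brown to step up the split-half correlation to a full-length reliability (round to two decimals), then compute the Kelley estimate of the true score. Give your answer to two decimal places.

46.21

Spearman-Brown: ρ = 2r/(1 + r) = 2(0.79)/(1 + 0.79) = 1.580/1.79 = 0.8827 → 0.88
T̂ = 0.88(48.6) + 0.12(28.69) = 42.768 + 3.4428 = 46.211 → 46.21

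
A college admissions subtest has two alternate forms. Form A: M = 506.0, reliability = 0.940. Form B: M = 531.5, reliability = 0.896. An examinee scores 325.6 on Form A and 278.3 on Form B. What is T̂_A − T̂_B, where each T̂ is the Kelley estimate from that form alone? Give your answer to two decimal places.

31.79

T̂_A = 0.940(325.6) + 0.060(506.0) = 336.4240
T̂_B = 0.896(278.3) + 0.104(531.5) = 304.6328
T̂_A − T̂_B = 31.7912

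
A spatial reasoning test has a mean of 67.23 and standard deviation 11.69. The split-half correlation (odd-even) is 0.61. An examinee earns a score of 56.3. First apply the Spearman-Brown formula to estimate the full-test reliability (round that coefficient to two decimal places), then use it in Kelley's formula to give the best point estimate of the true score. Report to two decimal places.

Spearman-Brown: ρ = 2r/(1 + r) = 2(0.61)/(1 + 0.61) = 1.220/1.61 = 0.7578 → 0.76
Regress the observed score toward the mean by the unreliability: T̂ = 0.76·56.3 + 0.24·67.23 = 42.788 + 16.1352 = 58.923.

58.92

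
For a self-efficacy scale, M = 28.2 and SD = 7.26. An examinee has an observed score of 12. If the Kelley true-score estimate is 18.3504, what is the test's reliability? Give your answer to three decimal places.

T̂ = ρX + (1 − ρ)μ  ⇒  T̂ − μ = ρ(X − μ)
ρ = (T̂ − μ)/(X − μ) = (18.3504 − 28.2) / (12 − 28.2) = -9.8496 / -16.2 = 0.60800

0.608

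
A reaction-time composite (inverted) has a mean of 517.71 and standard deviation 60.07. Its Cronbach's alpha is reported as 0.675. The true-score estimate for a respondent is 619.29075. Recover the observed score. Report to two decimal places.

668.20

T̂ = ρX + (1 − ρ)μ  ⇒  X = (T̂ − (1 − ρ)μ) / ρ
X = (619.29075 − 0.325 × 517.71) / 0.675 = (619.29075 − 168.25575) / 0.675 = 451.03500 / 0.675 = 668.2000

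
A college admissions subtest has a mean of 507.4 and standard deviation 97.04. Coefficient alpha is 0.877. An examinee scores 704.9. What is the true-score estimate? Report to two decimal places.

680.61

T̂ = ρX + (1 − ρ)μ
  = 0.877 × 704.9 + 0.123 × 507.4
  = 618.1973 + 62.4102
  = 680.607
  ≈ 680.61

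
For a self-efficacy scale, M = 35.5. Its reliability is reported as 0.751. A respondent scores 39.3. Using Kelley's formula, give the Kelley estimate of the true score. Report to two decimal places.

38.35

Weight the observed score by reliability and the mean by (1 − reliability): T̂ = 0.751·39.3 + 0.249·35.5 = 29.5143 + 8.8395 = 38.354.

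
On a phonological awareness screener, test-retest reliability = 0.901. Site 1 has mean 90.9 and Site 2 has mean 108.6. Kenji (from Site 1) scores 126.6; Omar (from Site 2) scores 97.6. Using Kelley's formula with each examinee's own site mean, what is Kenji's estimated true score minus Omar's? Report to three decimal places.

T̂_Kenji = 0.901(126.6) + 0.099(90.9) = 123.06570
T̂_Omar = 0.901(97.6) + 0.099(108.6) = 98.68900
Difference = 123.06570 − 98.68900 = 24.37670

24.377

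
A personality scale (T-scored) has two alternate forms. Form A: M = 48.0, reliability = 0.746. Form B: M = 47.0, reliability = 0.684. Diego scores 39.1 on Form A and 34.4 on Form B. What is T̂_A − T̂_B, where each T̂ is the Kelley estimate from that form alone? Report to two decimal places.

2.98

T̂_A = 0.746(39.1) + 0.254(48.0) = 41.3606
T̂_B = 0.684(34.4) + 0.316(47.0) = 38.3816
T̂_A − T̂_B = 2.9790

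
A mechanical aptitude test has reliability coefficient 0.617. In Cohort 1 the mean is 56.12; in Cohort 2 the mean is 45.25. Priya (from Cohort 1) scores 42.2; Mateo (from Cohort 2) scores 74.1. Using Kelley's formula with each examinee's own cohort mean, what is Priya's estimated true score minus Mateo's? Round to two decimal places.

-15.52

T̂_Priya = 0.617(42.2) + 0.383(56.12) = 47.5314
T̂_Mateo = 0.617(74.1) + 0.383(45.25) = 63.0504
Difference = 47.5314 − 63.0504 = -15.5191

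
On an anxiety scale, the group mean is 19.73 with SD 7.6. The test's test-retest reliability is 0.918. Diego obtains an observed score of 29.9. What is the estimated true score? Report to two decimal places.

29.07

T̂ = 0.918(29.9) + 0.082(19.73) = 27.4482 + 1.61786 = 29.066 → 29.07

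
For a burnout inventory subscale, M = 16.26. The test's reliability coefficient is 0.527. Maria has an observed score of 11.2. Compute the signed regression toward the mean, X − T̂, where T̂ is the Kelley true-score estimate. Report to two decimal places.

T̂ = ρX + (1 − ρ)μ
  = 0.527 × 11.2 + 0.473 × 16.26
  = 5.9024 + 7.69098
  = 13.5934
  ≈ 13.593
X − T̂ = 11.2 − 13.593 = -2.393 → -2.39

-2.39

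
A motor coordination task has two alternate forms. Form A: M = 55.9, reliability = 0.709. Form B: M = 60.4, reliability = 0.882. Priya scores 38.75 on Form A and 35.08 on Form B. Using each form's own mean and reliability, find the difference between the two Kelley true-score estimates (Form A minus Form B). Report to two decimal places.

5.67

T̂_A = 0.709(38.75) + 0.291(55.9) = 43.7407
T̂_B = 0.882(35.08) + 0.118(60.4) = 38.0678
T̂_A − T̂_B = 5.6729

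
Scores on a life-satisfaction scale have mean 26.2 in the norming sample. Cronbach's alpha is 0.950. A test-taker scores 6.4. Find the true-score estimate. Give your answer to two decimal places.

T̂ = ρX + (1 − ρ)μ
  = 0.950 × 6.4 + 0.050 × 26.2
  = 6.0800 + 1.3100
  = 7.390
  ≈ 7.39

7.39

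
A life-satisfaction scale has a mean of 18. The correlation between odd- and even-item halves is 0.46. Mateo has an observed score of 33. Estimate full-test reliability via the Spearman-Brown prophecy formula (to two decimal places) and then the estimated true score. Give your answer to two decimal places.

27.45

Spearman-Brown: ρ = 2r/(1 + r) = 2(0.46)/(1 + 0.46) = 0.920/1.46 = 0.6301 → 0.63
T̂ = 0.63(33) + 0.37(18) = 20.79 + 6.66 = 27.450 → 27.45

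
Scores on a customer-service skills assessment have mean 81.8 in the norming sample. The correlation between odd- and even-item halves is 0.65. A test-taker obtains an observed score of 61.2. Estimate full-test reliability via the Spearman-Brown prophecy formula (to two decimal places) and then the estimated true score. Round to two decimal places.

65.53

Spearman-Brown: ρ = 2r/(1 + r) = 2(0.65)/(1 + 0.65) = 1.300/1.65 = 0.7879 → 0.79
Kelley's formula gives T̂ = 0.79·61.2 + 0.21·81.8 = 48.348 + 17.178 = 65.526.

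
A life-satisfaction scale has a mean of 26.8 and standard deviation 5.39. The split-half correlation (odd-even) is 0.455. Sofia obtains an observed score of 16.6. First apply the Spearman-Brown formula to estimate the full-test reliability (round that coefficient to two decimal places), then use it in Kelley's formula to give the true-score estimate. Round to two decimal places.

Spearman-Brown: ρ = 2r/(1 + r) = 2(0.455)/(1 + 0.455) = 0.9100/1.455 = 0.6254 → 0.63
Weight the observed score by reliability and the mean by (1 − reliability): T̂ = 0.63·16.6 + 0.37·26.8 = 10.458 + 9.916 = 20.374.

20.37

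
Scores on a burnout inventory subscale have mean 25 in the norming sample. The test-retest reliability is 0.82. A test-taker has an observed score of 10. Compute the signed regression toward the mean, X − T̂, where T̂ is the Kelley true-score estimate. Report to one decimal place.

-2.7

T̂ = ρX + (1 − ρ)μ
  = 0.82 × 10 + 0.18 × 25
  = 8.20 + 4.50
  = 12.700
  ≈ 12.70
X − T̂ = 10 − 12.70 = -2.70 → -2.7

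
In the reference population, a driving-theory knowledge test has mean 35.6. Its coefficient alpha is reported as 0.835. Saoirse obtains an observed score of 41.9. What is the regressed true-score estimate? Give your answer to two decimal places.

Weight the observed score by reliability and the mean by (1 − reliability): T̂ = 0.835·41.9 + 0.165·35.6 = 34.9865 + 5.8740 = 40.861.

40.86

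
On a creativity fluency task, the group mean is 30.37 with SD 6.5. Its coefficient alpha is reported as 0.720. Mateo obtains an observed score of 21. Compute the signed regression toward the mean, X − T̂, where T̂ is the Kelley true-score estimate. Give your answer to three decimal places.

-2.624

Regress the observed score toward the mean by the unreliability: T̂ = 0.720·21 + 0.280·30.37 = 15.120 + 8.50360 = 23.62360.
X − T̂ = 21 − 23.6236 = -2.6236 → -2.624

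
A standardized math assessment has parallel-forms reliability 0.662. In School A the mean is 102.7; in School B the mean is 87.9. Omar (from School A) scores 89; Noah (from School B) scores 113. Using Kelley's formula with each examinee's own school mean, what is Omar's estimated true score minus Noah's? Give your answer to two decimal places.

T̂_Omar = 0.662(89) + 0.338(102.7) = 93.6306
T̂_Noah = 0.662(113) + 0.338(87.9) = 104.5162
Difference = 93.6306 − 104.5162 = -10.8856

-10.89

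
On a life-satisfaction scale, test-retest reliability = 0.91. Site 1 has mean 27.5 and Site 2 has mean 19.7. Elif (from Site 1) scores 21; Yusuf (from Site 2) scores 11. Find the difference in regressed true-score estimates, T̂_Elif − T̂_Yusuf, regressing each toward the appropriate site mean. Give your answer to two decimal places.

9.80

T̂_Elif = 0.91(21) + 0.09(27.5) = 21.5850
T̂_Yusuf = 0.91(11) + 0.09(19.7) = 11.7830
Difference = 21.5850 − 11.7830 = 9.8020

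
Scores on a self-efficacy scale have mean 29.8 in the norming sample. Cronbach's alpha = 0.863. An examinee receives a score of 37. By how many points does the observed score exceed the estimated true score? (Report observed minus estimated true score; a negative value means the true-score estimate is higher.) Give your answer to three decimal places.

0.986

T̂ = 0.863(37) + 0.137(29.8) = 31.931 + 4.0826 = 36.01360 → 36.0136
X − T̂ = 37 − 36.0136 = 0.9864 → 0.986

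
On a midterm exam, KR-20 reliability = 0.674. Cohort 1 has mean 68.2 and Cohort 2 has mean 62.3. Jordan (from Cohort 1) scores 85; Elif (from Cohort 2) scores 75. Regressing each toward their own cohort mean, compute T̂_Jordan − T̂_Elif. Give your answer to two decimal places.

8.66

T̂_Jordan = 0.674(85) + 0.326(68.2) = 79.5232
T̂_Elif = 0.674(75) + 0.326(62.3) = 70.8598
Difference = 79.5232 − 70.8598 = 8.6634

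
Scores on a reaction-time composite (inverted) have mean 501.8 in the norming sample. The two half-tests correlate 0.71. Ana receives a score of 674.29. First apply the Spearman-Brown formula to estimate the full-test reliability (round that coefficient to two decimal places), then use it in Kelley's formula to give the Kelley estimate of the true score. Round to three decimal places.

Spearman-Brown: ρ = 2r/(1 + r) = 2(0.71)/(1 + 0.71) = 1.420/1.71 = 0.8304 → 0.83
T̂ = ρX + (1 − ρ)μ
  = 0.83 × 674.29 + 0.17 × 501.8
  = 559.6607 + 85.306
  = 644.9667
  ≈ 644.967

644.967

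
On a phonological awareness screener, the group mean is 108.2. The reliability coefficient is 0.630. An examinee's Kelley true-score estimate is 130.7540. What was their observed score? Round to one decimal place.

T̂ = ρX + (1 − ρ)μ  ⇒  X = (T̂ − (1 − ρ)μ) / ρ
X = (130.7540 − 0.370 × 108.2) / 0.630 = (130.7540 − 40.0340) / 0.630 = 90.7200 / 0.630 = 144.000

144.0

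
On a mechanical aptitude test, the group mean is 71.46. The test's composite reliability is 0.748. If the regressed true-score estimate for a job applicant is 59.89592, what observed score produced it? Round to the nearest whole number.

56

T̂ = ρX + (1 − ρ)μ  ⇒  X = (T̂ − (1 − ρ)μ) / ρ
X = (59.89592 − 0.252 × 71.46) / 0.748 = (59.89592 − 18.00792) / 0.748 = 41.88800 / 0.748 = 56.00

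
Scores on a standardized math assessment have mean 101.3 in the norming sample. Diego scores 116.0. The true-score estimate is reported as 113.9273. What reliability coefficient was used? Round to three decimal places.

T̂ = ρX + (1 − ρ)μ  ⇒  T̂ − μ = ρ(X − μ)
ρ = (T̂ − μ)/(X − μ) = (113.9273 − 101.3) / (116.0 − 101.3) = 12.6273 / 14.7 = 0.85900

0.859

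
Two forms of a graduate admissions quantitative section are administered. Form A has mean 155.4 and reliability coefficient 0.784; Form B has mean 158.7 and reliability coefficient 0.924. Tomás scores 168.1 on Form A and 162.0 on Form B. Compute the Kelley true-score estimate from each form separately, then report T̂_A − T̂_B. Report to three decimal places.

T̂_A = 0.784(168.1) + 0.216(155.4) = 165.35680
T̂_B = 0.924(162.0) + 0.076(158.7) = 161.74920
T̂_A − T̂_B = 3.60760

3.608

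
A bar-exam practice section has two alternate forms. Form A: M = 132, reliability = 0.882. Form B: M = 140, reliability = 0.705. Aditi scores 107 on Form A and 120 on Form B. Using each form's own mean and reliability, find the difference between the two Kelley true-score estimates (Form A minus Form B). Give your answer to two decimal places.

-15.95

T̂_A = 0.882(107) + 0.118(132) = 109.9500
T̂_B = 0.705(120) + 0.295(140) = 125.9000
T̂_A − T̂_B = -15.9500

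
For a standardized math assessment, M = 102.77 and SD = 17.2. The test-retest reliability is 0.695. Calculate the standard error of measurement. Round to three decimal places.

SEM = SD · √(1 − ρ) = 17.2 × √0.305 = 17.2 × 0.5523 = 9.4990

9.499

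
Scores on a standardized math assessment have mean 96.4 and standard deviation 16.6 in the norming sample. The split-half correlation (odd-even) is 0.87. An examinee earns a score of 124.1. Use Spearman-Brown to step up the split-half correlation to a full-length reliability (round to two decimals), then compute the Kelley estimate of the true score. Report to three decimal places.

Spearman-Brown: ρ = 2r/(1 + r) = 2(0.87)/(1 + 0.87) = 1.740/1.87 = 0.9305 → 0.93
T̂ = 0.93(124.1) + 0.07(96.4) = 115.413 + 6.748 = 122.1610 → 122.161

122.161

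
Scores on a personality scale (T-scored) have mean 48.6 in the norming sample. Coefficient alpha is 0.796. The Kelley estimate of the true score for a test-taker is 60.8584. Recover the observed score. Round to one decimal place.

64.0

T̂ = ρX + (1 − ρ)μ  ⇒  X = (T̂ − (1 − ρ)μ) / ρ
X = (60.8584 − 0.204 × 48.6) / 0.796 = (60.8584 − 9.9144) / 0.796 = 50.9440 / 0.796 = 64.000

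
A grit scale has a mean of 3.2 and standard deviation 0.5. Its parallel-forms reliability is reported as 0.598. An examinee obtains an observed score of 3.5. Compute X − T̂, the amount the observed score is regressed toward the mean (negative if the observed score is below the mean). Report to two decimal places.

0.12

T̂ = 0.598(3.5) + 0.402(3.2) = 2.0930 + 1.2864 = 3.3794 → 3.379
X − T̂ = 3.5 − 3.379 = 0.121 → 0.12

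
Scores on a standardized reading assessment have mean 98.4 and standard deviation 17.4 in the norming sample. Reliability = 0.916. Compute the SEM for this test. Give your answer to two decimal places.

5.04

SEM = SD · √(1 − ρ) = 17.4 × √0.084 = 17.4 × 0.2898 = 5.043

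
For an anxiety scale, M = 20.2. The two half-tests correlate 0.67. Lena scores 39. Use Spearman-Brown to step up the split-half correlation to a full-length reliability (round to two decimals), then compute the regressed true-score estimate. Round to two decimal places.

Spearman-Brown: ρ = 2r/(1 + r) = 2(0.67)/(1 + 0.67) = 1.340/1.67 = 0.8024 → 0.80
T̂ = ρX + (1 − ρ)μ
  = 0.80 × 39 + 0.20 × 20.2
  = 31.20 + 4.040
  = 35.240
  ≈ 35.24

35.24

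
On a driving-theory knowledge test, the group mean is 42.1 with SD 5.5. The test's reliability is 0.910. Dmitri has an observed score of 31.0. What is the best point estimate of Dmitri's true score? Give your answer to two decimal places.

T̂ = ρX + (1 − ρ)μ
  = 0.910 × 31.0 + 0.090 × 42.1
  = 28.2100 + 3.7890
  = 31.999
  ≈ 32.00

32.00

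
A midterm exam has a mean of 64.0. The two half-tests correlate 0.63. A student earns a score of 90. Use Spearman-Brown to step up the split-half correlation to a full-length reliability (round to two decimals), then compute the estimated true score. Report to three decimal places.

Spearman-Brown: ρ = 2r/(1 + r) = 2(0.63)/(1 + 0.63) = 1.260/1.63 = 0.7730 → 0.77
T̂ = 0.77(90) + 0.23(64.0) = 69.30 + 14.720 = 84.0200 → 84.020

84.020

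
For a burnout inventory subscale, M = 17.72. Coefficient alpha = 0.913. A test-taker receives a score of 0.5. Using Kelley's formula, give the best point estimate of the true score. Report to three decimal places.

1.998

T̂ = 0.913(0.5) + 0.087(17.72) = 0.4565 + 1.54164 = 1.9981 → 1.998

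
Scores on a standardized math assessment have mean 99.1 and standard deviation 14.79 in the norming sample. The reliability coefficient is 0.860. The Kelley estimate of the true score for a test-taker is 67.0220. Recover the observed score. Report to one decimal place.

61.8

T̂ = ρX + (1 − ρ)μ  ⇒  X = (T̂ − (1 − ρ)μ) / ρ
X = (67.0220 − 0.140 × 99.1) / 0.860 = (67.0220 − 13.8740) / 0.860 = 53.1480 / 0.860 = 61.800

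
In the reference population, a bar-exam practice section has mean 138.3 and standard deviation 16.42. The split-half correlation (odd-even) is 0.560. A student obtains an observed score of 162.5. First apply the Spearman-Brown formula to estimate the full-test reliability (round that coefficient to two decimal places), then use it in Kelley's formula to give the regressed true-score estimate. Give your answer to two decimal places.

Spearman-Brown: ρ = 2r/(1 + r) = 2(0.560)/(1 + 0.560) = 1.1200/1.560 = 0.7179 → 0.72
T̂ = ρX + (1 − ρ)μ
  = 0.72 × 162.5 + 0.28 × 138.3
  = 117.000 + 38.724
  = 155.724
  ≈ 155.72

155.72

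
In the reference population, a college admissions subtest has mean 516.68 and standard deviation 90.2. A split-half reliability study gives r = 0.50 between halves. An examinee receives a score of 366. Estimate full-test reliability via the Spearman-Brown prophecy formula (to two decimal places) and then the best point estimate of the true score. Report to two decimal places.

Spearman-Brown: ρ = 2r/(1 + r) = 2(0.50)/(1 + 0.50) = 1.000/1.50 = 0.6667 → 0.67
T̂ = 0.67(366) + 0.33(516.68) = 245.22 + 170.5044 = 415.724 → 415.72

415.72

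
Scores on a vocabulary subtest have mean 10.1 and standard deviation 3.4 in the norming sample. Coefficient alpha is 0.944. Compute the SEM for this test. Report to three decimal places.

SEM = SD · √(1 − ρ) = 3.4 × √0.056 = 3.4 × 0.2366 = 0.8046

0.805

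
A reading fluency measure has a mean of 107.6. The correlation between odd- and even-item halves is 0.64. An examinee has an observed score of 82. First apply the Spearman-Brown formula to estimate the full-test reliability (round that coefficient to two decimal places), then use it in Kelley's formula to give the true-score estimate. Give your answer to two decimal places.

Spearman-Brown: ρ = 2r/(1 + r) = 2(0.64)/(1 + 0.64) = 1.280/1.64 = 0.7805 → 0.78
Weight the observed score by reliability and the mean by (1 − reliability): T̂ = 0.78·82 + 0.22·107.6 = 63.96 + 23.672 = 87.632.

87.63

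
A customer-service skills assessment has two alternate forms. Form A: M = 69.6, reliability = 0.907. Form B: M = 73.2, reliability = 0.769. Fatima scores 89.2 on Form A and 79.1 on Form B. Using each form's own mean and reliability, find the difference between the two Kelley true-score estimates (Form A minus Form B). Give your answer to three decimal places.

9.640

T̂_A = 0.907(89.2) + 0.093(69.6) = 87.37720
T̂_B = 0.769(79.1) + 0.231(73.2) = 77.73710
T̂_A − T̂_B = 9.64010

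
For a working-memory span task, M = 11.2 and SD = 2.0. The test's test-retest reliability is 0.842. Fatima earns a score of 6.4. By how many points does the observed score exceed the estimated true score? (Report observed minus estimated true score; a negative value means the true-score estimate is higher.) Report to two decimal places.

Weight the observed score by reliability and the mean by (1 − reliability): T̂ = 0.842·6.4 + 0.158·11.2 = 5.3888 + 1.7696 = 7.1584.
X − T̂ = 6.4 − 7.158 = -0.758 → -0.76

-0.76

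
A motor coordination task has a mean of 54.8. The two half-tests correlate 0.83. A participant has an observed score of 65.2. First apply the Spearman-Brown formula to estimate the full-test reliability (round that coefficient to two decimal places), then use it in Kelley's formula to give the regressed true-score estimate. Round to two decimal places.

Spearman-Brown: ρ = 2r/(1 + r) = 2(0.83)/(1 + 0.83) = 1.660/1.83 = 0.9071 → 0.91
T̂ = 0.91(65.2) + 0.09(54.8) = 59.332 + 4.932 = 64.264 → 64.26

64.26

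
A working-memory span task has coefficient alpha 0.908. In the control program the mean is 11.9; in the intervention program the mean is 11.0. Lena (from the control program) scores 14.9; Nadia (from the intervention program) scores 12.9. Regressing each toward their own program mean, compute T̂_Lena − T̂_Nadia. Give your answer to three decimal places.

1.899

T̂_Lena = 0.908(14.9) + 0.092(11.9) = 14.62400
T̂_Nadia = 0.908(12.9) + 0.092(11.0) = 12.72520
Difference = 14.62400 − 12.72520 = 1.89880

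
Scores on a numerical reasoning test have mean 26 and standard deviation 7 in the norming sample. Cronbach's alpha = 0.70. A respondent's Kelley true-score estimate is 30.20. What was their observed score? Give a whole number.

T̂ = ρX + (1 − ρ)μ  ⇒  X = (T̂ − (1 − ρ)μ) / ρ
X = (30.20 − 0.30 × 26) / 0.70 = (30.20 − 7.80) / 0.70 = 22.40 / 0.70 = 32.00

32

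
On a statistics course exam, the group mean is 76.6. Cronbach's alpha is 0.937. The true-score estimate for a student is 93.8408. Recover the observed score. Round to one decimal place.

T̂ = ρX + (1 − ρ)μ  ⇒  X = (T̂ − (1 − ρ)μ) / ρ
X = (93.8408 − 0.063 × 76.6) / 0.937 = (93.8408 − 4.8258) / 0.937 = 89.0150 / 0.937 = 95.000

95.0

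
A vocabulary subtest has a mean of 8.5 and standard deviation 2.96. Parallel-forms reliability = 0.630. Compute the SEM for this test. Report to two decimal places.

1.80

SEM = SD · √(1 − ρ) = 2.96 × √0.370 = 2.96 × 0.6083 = 1.800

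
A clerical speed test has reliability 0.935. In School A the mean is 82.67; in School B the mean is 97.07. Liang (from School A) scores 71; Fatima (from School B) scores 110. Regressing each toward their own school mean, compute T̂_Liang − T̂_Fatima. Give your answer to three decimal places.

T̂_Liang = 0.935(71) + 0.065(82.67) = 71.75855
T̂_Fatima = 0.935(110) + 0.065(97.07) = 109.15955
Difference = 71.75855 − 109.15955 = -37.40100

-37.401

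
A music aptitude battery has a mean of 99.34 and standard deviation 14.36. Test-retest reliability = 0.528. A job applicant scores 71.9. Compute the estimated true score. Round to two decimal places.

T̂ = ρX + (1 − ρ)μ
  = 0.528 × 71.9 + 0.472 × 99.34
  = 37.9632 + 46.88848
  = 84.852
  ≈ 84.85

84.85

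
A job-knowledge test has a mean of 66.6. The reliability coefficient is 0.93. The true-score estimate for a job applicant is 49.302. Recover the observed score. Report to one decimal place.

48.0

T̂ = ρX + (1 − ρ)μ  ⇒  X = (T̂ − (1 − ρ)μ) / ρ
X = (49.302 − 0.07 × 66.6) / 0.93 = (49.302 − 4.662) / 0.93 = 44.640 / 0.93 = 48.000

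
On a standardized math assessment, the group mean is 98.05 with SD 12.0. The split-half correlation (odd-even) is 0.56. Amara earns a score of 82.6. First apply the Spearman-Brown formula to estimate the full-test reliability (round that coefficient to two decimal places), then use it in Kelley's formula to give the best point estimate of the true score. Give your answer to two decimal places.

Spearman-Brown: ρ = 2r/(1 + r) = 2(0.56)/(1 + 0.56) = 1.120/1.56 = 0.7179 → 0.72
T̂ = ρX + (1 − ρ)μ
  = 0.72 × 82.6 + 0.28 × 98.05
  = 59.472 + 27.4540
  = 86.926
  ≈ 86.93

86.93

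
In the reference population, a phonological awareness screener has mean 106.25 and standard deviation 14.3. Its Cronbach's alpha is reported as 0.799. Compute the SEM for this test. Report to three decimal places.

SEM = SD · √(1 − ρ) = 14.3 × √0.201 = 14.3 × 0.4483 = 6.4111

6.411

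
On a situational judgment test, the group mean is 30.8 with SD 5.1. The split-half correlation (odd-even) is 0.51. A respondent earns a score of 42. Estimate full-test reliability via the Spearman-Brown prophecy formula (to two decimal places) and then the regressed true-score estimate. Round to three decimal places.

Spearman-Brown: ρ = 2r/(1 + r) = 2(0.51)/(1 + 0.51) = 1.020/1.51 = 0.6755 → 0.68
T̂ = 0.68(42) + 0.32(30.8) = 28.56 + 9.856 = 38.4160 → 38.416

38.416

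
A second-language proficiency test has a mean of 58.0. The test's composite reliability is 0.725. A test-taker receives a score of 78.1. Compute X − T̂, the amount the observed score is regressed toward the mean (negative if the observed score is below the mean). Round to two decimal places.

T̂ = 0.725(78.1) + 0.275(58.0) = 56.6225 + 15.9500 = 72.5725 → 72.572
X − T̂ = 78.1 − 72.572 = 5.528 → 5.53

5.53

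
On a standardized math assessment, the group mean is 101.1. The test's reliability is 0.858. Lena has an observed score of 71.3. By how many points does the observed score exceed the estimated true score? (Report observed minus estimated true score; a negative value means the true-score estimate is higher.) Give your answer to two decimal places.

-4.23

Kelley's formula gives T̂ = 0.858·71.3 + 0.142·101.1 = 61.1754 + 14.3562 = 75.5316.
X − T̂ = 71.3 − 75.532 = -4.232 → -4.23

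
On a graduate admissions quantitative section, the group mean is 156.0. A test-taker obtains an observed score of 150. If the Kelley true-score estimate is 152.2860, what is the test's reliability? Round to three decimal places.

0.619

T̂ = ρX + (1 − ρ)μ  ⇒  T̂ − μ = ρ(X − μ)
ρ = (T̂ − μ)/(X − μ) = (152.2860 − 156.0) / (150 − 156.0) = -3.7140 / -6.0 = 0.61900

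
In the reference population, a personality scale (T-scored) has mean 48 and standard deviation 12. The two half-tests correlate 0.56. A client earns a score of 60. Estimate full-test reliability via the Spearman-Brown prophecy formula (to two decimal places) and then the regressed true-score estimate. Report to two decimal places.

56.64

Spearman-Brown: ρ = 2r/(1 + r) = 2(0.56)/(1 + 0.56) = 1.120/1.56 = 0.7179 → 0.72
T̂ = 0.72(60) + 0.28(48) = 43.20 + 13.44 = 56.640 → 56.64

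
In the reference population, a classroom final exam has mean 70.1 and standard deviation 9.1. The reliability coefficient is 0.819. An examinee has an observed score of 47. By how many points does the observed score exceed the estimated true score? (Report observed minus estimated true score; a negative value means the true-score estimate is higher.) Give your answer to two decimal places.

T̂ = 0.819(47) + 0.181(70.1) = 38.493 + 12.6881 = 51.1811 → 51.181
X − T̂ = 47 − 51.181 = -4.181 → -4.18

-4.18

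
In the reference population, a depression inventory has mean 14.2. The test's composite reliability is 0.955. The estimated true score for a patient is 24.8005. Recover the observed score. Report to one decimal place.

25.3

T̂ = ρX + (1 − ρ)μ  ⇒  X = (T̂ − (1 − ρ)μ) / ρ
X = (24.8005 − 0.045 × 14.2) / 0.955 = (24.8005 − 0.6390) / 0.955 = 24.1615 / 0.955 = 25.300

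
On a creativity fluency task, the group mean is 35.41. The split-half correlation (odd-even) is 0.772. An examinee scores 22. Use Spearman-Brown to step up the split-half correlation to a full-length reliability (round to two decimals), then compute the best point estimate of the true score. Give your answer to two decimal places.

23.74

Spearman-Brown: ρ = 2r/(1 + r) = 2(0.772)/(1 + 0.772) = 1.5440/1.772 = 0.8713 → 0.87
Kelley's formula gives T̂ = 0.87·22 + 0.13·35.41 = 19.14 + 4.6033 = 23.743.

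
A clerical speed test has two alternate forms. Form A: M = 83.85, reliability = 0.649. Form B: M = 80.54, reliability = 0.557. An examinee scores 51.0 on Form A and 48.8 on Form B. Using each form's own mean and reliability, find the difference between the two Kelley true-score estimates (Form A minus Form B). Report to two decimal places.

T̂_A = 0.649(51.0) + 0.351(83.85) = 62.5303
T̂_B = 0.557(48.8) + 0.443(80.54) = 62.8608
T̂_A − T̂_B = -0.3305

-0.33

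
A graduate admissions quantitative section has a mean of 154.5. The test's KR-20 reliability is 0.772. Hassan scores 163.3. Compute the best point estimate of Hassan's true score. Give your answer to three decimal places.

161.294

T̂ = 0.772(163.3) + 0.228(154.5) = 126.0676 + 35.2260 = 161.2936 → 161.294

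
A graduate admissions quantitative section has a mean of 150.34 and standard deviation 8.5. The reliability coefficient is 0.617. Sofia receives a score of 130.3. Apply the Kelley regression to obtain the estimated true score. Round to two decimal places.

137.98

Regress the observed score toward the mean by the unreliability: T̂ = 0.617·130.3 + 0.383·150.34 = 80.3951 + 57.58022 = 137.975.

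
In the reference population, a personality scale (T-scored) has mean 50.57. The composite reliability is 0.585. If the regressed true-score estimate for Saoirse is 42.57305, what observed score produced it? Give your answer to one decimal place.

36.9

T̂ = ρX + (1 − ρ)μ  ⇒  X = (T̂ − (1 − ρ)μ) / ρ
X = (42.57305 − 0.415 × 50.57) / 0.585 = (42.57305 − 20.98655) / 0.585 = 21.58650 / 0.585 = 36.900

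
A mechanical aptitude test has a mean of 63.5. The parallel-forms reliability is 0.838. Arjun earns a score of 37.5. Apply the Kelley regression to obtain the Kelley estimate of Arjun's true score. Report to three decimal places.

T̂ = 0.838(37.5) + 0.162(63.5) = 31.4250 + 10.2870 = 41.7120 → 41.712

41.712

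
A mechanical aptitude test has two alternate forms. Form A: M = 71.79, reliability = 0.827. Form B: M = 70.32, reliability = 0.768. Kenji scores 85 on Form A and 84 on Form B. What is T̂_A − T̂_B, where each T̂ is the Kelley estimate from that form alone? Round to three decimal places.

T̂_A = 0.827(85) + 0.173(71.79) = 82.71467
T̂_B = 0.768(84) + 0.232(70.32) = 80.82624
T̂_A − T̂_B = 1.88843

1.888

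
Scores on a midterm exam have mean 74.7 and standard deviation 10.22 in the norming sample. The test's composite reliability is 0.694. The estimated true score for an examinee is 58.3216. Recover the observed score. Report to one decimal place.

T̂ = ρX + (1 − ρ)μ  ⇒  X = (T̂ − (1 − ρ)μ) / ρ
X = (58.3216 − 0.306 × 74.7) / 0.694 = (58.3216 − 22.8582) / 0.694 = 35.4634 / 0.694 = 51.100

51.1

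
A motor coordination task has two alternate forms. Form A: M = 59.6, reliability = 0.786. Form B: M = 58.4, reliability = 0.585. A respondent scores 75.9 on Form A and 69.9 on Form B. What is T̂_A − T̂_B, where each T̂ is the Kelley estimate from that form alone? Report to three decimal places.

T̂_A = 0.786(75.9) + 0.214(59.6) = 72.41180
T̂_B = 0.585(69.9) + 0.415(58.4) = 65.12750
T̂_A − T̂_B = 7.28430

7.284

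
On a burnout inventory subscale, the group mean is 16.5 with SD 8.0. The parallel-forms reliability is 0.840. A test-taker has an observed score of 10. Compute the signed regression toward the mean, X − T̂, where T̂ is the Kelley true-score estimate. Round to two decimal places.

T̂ = ρX + (1 − ρ)μ
  = 0.840 × 10 + 0.160 × 16.5
  = 8.400 + 2.6400
  = 11.0400
  ≈ 11.040
X − T̂ = 10 − 11.040 = -1.040 → -1.04

-1.04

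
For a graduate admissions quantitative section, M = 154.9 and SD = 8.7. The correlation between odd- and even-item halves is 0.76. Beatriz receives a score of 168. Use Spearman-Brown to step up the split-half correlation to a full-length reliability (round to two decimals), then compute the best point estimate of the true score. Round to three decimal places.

166.166

Spearman-Brown: ρ = 2r/(1 + r) = 2(0.76)/(1 + 0.76) = 1.520/1.76 = 0.8636 → 0.86
T̂ = ρX + (1 − ρ)μ
  = 0.86 × 168 + 0.14 × 154.9
  = 144.48 + 21.686
  = 166.1660
  ≈ 166.166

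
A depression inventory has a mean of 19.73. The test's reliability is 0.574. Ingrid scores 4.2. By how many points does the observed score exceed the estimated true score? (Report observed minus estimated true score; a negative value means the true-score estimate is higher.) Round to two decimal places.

Kelley's formula gives T̂ = 0.574·4.2 + 0.426·19.73 = 2.4108 + 8.40498 = 10.8158.
X − T̂ = 4.2 − 10.816 = -6.616 → -6.62

-6.62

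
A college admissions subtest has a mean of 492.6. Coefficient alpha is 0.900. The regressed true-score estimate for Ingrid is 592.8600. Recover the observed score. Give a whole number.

604

T̂ = ρX + (1 − ρ)μ  ⇒  X = (T̂ − (1 − ρ)μ) / ρ
X = (592.8600 − 0.100 × 492.6) / 0.900 = (592.8600 − 49.2600) / 0.900 = 543.6000 / 0.900 = 604.00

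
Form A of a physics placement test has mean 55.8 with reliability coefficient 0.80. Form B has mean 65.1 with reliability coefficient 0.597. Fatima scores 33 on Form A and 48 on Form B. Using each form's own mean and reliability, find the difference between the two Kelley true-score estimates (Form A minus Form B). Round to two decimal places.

-17.33

T̂_A = 0.80(33) + 0.20(55.8) = 37.5600
T̂_B = 0.597(48) + 0.403(65.1) = 54.8913
T̂_A − T̂_B = -17.3313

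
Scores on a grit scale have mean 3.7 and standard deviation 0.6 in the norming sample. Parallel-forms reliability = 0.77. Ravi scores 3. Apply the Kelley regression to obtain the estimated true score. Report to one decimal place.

Kelley's formula gives T̂ = 0.77·3 + 0.23·3.7 = 2.31 + 0.851 = 3.16.

3.2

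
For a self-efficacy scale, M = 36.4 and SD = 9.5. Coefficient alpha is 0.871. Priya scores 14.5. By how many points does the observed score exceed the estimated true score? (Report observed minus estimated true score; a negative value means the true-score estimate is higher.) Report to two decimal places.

T̂ = ρX + (1 − ρ)μ
  = 0.871 × 14.5 + 0.129 × 36.4
  = 12.6295 + 4.6956
  = 17.3251
  ≈ 17.325
X − T̂ = 14.5 − 17.325 = -2.825 → -2.83

-2.83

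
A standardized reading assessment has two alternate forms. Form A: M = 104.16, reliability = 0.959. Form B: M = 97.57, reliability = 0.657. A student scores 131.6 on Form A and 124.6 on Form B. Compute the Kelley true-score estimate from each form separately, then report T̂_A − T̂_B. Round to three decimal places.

15.146

T̂_A = 0.959(131.6) + 0.041(104.16) = 130.47496
T̂_B = 0.657(124.6) + 0.343(97.57) = 115.32871
T̂_A − T̂_B = 15.14625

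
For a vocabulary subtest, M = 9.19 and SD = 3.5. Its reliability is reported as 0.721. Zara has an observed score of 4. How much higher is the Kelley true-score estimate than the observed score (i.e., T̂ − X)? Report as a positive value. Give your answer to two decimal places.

Kelley's formula gives T̂ = 0.721·4 + 0.279·9.19 = 2.884 + 2.56401 = 5.4480.
T̂ − X = 5.448 − 4 = 1.448 → 1.45

1.45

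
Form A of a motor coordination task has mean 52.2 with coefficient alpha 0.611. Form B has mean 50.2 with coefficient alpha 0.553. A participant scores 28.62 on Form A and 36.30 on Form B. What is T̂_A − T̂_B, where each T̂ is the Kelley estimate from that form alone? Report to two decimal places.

T̂_A = 0.611(28.62) + 0.389(52.2) = 37.7926
T̂_B = 0.553(36.30) + 0.447(50.2) = 42.5133
T̂_A − T̂_B = -4.7207

-4.72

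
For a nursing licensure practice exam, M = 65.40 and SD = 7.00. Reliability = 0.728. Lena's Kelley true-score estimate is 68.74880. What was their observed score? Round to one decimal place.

T̂ = ρX + (1 − ρ)μ  ⇒  X = (T̂ − (1 − ρ)μ) / ρ
X = (68.74880 − 0.272 × 65.40) / 0.728 = (68.74880 − 17.78880) / 0.728 = 50.96000 / 0.728 = 70.000

70.0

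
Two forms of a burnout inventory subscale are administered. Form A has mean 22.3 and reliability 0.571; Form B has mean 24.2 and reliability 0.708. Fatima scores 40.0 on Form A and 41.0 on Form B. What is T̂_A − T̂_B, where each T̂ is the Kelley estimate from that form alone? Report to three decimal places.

-3.688

T̂_A = 0.571(40.0) + 0.429(22.3) = 32.40670
T̂_B = 0.708(41.0) + 0.292(24.2) = 36.09440
T̂_A − T̂_B = -3.68770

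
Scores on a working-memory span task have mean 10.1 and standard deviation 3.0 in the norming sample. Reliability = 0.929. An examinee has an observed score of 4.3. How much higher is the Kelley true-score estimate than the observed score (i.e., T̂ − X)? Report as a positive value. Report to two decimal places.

Regress the observed score toward the mean by the unreliability: T̂ = 0.929·4.3 + 0.071·10.1 = 3.9947 + 0.7171 = 4.7118.
T̂ − X = 4.712 − 4.3 = 0.412 → 0.41

0.41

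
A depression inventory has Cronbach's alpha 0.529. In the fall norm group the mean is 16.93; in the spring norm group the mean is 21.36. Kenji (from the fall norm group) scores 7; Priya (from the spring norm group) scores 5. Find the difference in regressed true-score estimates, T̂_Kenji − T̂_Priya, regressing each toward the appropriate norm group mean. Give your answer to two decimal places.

-1.03

T̂_Kenji = 0.529(7) + 0.471(16.93) = 11.6770
T̂_Priya = 0.529(5) + 0.471(21.36) = 12.7056
Difference = 11.6770 − 12.7056 = -1.0285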